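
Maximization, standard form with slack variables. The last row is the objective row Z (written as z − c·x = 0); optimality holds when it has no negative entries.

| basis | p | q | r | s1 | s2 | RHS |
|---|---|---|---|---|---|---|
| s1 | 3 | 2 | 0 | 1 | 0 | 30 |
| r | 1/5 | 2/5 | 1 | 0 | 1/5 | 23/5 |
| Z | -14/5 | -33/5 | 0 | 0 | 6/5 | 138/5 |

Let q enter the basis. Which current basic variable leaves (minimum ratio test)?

Column q entries and ratios — s1: 30/2 = 15; r: (23/5)/(2/5) = 23/2.
Smallest ratio is 23/2 in the row of r, so r leaves.

r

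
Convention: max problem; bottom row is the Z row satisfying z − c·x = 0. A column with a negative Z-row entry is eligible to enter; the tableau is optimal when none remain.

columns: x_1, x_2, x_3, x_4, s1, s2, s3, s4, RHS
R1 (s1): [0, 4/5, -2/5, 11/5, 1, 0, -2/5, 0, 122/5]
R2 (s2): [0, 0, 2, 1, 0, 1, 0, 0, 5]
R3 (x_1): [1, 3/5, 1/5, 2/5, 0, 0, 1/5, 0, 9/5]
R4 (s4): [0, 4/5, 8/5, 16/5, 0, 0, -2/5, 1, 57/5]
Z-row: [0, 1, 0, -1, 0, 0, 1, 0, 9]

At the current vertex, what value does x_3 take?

0

x_3 is not in the basis, so in the current basic feasible solution x_3 = 0.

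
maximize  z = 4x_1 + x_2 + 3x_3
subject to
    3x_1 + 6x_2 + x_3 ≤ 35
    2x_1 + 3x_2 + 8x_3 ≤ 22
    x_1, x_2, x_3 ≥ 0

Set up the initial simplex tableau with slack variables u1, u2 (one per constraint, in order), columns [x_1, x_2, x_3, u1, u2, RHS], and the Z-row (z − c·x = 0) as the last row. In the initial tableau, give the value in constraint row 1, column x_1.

Constraint 1 has coefficient 3 on x_1.

3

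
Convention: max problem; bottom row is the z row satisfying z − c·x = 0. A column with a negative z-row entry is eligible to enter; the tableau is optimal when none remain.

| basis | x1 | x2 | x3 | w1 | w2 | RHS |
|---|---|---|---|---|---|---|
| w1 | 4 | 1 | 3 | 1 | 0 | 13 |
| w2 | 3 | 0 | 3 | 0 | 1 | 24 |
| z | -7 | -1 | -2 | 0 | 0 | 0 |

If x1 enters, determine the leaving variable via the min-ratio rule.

w1

Column x1 entries and ratios — w1: 13/4 = 13/4; w2: 24/3 = 8.
Smallest ratio is 13/4 in the row of w1, so w1 leaves.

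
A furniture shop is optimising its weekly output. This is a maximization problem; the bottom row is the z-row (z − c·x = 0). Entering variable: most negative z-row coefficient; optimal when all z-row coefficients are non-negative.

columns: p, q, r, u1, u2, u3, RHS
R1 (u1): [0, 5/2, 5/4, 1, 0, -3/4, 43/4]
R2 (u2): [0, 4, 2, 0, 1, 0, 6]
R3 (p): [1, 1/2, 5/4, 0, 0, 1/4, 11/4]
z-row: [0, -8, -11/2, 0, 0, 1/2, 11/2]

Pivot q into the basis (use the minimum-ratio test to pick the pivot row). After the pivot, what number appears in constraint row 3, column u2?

-1/8

Ratio test on column q — row 1: (43/4)/(5/2) = 43/10; row 2: 6/4 = 3/2; row 3: (11/4)/(1/2) = 11/2. Minimum is 3/2 at row 2 (u2 leaves); pivot element 4.
Divide row 2 by 4; eliminate column q from the other rows.
Row 3 update in column u2: 0 − (1/2)·(1/4) = -1/8.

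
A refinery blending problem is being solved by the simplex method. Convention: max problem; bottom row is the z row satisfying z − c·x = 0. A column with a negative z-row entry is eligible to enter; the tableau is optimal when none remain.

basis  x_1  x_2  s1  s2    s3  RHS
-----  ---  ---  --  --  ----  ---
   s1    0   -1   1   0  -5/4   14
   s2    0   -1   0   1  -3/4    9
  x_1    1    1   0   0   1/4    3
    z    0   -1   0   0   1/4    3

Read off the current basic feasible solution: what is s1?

14

s1 is basic (row 1); its value is the RHS of that row, 14.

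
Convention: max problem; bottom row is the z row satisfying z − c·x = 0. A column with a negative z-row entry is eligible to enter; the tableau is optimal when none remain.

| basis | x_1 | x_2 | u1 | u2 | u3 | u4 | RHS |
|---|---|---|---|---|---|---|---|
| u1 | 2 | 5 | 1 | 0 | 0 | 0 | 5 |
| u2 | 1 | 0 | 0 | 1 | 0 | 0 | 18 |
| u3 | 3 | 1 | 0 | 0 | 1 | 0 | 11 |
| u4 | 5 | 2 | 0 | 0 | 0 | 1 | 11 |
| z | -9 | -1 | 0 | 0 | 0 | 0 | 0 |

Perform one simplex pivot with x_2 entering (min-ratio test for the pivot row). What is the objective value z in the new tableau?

1

Ratio test on column x_2 — row 1: 5/5 = 1; row 2: entry 0 ≤ 0; row 3: 11/1 = 11; row 4: 11/2 = 11/2. Minimum is 1 at row 1 (u1 leaves); pivot element 5.
Pivot on row 1; the z-row RHS becomes 0 − (-1)·1 = 1.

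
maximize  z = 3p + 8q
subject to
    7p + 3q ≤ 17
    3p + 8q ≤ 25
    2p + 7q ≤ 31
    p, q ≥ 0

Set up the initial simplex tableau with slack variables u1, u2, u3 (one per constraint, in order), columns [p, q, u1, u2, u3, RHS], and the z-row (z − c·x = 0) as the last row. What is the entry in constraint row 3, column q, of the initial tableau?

7

Constraint 3 has coefficient 7 on q.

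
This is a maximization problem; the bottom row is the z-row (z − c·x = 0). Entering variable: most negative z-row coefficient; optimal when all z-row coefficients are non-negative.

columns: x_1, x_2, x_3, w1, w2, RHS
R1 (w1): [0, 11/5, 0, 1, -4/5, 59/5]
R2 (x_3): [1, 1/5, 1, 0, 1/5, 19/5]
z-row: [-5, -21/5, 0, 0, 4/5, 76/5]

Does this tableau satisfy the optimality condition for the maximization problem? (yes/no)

no

The z-row has a negative entry -5 in column x_1, so it is not optimal.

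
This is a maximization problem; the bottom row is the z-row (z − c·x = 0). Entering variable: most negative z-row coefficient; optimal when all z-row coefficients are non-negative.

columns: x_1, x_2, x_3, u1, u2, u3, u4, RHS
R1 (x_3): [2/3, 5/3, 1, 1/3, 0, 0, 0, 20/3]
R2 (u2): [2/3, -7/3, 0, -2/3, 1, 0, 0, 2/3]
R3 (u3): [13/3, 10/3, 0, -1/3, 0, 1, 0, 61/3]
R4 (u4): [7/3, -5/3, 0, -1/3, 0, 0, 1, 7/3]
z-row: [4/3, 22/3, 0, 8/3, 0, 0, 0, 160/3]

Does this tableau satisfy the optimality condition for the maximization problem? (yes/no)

yes

Every z-row coefficient is ≥ 0, so the tableau is optimal.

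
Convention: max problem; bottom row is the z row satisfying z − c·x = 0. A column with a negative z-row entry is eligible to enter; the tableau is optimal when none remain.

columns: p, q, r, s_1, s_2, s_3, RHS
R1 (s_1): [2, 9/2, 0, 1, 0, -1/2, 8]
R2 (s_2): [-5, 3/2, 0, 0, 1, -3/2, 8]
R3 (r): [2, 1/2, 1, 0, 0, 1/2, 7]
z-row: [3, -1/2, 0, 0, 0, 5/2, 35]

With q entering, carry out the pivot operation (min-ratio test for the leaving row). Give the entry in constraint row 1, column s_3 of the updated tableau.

-1/9

Ratio test on column q — row 1: 8/(9/2) = 16/9; row 2: 8/(3/2) = 16/3; row 3: 7/(1/2) = 14. Minimum is 16/9 at row 1 (s_1 leaves); pivot element 9/2.
Divide row 1 by 9/2; eliminate column q from the other rows.
In the new row 1, the s_3 entry is the old entry divided by the pivot: (-1/2)/(9/2) = -1/9.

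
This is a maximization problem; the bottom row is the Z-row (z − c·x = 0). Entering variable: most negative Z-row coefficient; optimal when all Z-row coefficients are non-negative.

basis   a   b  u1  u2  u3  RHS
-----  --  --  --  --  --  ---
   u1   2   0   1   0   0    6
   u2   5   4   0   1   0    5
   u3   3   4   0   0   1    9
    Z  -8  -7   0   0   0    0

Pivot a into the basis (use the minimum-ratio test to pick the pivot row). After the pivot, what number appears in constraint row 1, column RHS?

Ratio test on column a — row 1: 6/2 = 3; row 2: 5/5 = 1; row 3: 9/3 = 3. Minimum is 1 at row 2 (u2 leaves); pivot element 5.
Divide row 2 by 5; eliminate column a from the other rows.
Row 1 update in column RHS: 6 − 2·1 = 4.

4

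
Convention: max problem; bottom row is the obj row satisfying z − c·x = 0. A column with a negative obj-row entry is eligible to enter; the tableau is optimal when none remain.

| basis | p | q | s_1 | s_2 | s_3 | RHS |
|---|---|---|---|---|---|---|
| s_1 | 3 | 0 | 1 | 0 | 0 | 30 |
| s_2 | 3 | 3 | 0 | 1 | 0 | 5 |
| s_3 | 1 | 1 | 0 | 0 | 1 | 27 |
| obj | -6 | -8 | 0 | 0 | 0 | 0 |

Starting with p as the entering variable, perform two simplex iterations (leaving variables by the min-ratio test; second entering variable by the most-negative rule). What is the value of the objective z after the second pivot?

Ratio test on column p — row 1: 30/3 = 10; row 2: 5/3 = 5/3; row 3: 27/1 = 27. Minimum is 5/3 at row 2 (s_2 leaves); pivot element 3.
Pivot on row 2; the obj-row RHS becomes 0 − (-6)·(5/3) = 10.
Next entering variable (most negative obj-row entry -2): q.
Ratio test on column q — row 1: entry -3 ≤ 0; row 2: (5/3)/1 = 5/3; row 3: entry 0 ≤ 0. Minimum is 5/3 at row 2 (p leaves); pivot element 1.
After the second pivot the obj-row RHS is 10 − (-2)·(5/3) = 40/3.

40/3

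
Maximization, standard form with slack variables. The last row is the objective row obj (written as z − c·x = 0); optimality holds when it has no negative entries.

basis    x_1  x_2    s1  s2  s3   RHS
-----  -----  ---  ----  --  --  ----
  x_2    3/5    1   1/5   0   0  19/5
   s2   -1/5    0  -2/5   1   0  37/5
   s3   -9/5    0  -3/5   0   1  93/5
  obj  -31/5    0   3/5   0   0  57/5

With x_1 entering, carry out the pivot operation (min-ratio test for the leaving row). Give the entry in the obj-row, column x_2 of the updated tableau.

31/3

Ratio test on column x_1 — row 1: (19/5)/(3/5) = 19/3; row 2: entry -1/5 ≤ 0; row 3: entry -9/5 ≤ 0. Minimum is 19/3 at row 1 (x_2 leaves); pivot element 3/5.
Divide row 1 by 3/5; eliminate column x_1 from the other rows.
obj-row update in column x_2: 0 − (-31/5)·(5/3) = 31/3.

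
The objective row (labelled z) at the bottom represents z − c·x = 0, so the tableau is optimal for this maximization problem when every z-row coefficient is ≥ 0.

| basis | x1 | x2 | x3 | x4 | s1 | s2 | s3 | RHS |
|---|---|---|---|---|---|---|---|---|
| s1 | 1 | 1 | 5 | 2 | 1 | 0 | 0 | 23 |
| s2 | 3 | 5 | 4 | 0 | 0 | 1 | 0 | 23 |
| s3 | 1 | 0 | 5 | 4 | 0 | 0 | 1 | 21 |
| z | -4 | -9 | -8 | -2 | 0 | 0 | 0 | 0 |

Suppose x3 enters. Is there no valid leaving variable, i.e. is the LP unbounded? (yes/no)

no

Column x3 has positive entries in row(s) 1, 2, 3, so the ratio test bounds it — not unbounded.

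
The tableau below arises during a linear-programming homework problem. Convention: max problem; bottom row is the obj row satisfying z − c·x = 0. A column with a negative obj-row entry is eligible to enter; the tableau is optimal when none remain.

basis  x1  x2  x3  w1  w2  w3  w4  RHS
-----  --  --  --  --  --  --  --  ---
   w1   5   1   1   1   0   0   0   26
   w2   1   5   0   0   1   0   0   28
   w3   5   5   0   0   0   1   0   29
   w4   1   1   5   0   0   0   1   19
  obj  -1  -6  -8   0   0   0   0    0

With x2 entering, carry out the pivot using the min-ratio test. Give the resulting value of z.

Ratio test on column x2 — row 1: 26/1 = 26; row 2: 28/5 = 28/5; row 3: 29/5 = 29/5; row 4: 19/1 = 19. Minimum is 28/5 at row 2 (w2 leaves); pivot element 5.
Pivot on row 2; the obj-row RHS becomes 0 − (-6)·(28/5) = 168/5.

168/5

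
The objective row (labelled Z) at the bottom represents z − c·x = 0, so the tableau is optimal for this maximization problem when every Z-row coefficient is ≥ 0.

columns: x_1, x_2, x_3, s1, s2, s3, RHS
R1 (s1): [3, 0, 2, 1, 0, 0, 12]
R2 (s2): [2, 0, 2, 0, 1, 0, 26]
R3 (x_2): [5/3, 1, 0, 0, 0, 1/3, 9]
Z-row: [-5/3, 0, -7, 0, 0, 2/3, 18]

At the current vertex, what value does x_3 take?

0

x_3 is not in the basis, so in the current basic feasible solution x_3 = 0.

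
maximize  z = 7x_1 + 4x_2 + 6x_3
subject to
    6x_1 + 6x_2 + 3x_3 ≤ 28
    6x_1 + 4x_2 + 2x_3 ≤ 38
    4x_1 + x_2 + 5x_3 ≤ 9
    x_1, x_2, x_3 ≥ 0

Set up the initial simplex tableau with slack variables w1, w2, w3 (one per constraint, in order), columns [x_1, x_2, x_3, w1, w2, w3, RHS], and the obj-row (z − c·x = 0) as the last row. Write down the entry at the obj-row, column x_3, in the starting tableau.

The obj-row carries the negated objective coefficients: the x_3 entry is -6.

-6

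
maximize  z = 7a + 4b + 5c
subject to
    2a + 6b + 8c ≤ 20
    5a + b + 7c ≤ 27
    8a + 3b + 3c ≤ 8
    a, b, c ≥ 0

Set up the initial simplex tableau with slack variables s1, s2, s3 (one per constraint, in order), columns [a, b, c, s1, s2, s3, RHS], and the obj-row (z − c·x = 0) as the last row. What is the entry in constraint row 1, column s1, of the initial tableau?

Slack s1 belongs to constraint 1; its column is the unit vector e_1, so the entry in row 1 is 1.

1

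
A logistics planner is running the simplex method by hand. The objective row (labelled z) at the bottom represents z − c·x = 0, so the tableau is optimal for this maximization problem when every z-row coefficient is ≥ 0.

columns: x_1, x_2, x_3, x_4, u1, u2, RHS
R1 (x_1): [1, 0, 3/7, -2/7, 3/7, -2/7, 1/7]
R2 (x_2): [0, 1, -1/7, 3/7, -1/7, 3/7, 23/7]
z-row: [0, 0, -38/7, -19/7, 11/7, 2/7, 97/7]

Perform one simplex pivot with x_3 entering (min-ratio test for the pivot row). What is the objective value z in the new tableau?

Ratio test on column x_3 — row 1: (1/7)/(3/7) = 1/3; row 2: entry -1/7 ≤ 0. Minimum is 1/3 at row 1 (x_1 leaves); pivot element 3/7.
Pivot on row 1; the z-row RHS becomes 97/7 − (-38/7)·(1/3) = 47/3.

47/3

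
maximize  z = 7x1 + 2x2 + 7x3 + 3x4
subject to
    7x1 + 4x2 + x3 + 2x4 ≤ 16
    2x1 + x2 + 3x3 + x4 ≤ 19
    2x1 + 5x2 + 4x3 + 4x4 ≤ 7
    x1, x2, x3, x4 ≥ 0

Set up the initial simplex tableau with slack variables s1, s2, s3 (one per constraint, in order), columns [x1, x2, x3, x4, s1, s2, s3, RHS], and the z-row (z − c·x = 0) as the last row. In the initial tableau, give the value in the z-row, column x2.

The z-row carries the negated objective coefficients: the x2 entry is -2.

-2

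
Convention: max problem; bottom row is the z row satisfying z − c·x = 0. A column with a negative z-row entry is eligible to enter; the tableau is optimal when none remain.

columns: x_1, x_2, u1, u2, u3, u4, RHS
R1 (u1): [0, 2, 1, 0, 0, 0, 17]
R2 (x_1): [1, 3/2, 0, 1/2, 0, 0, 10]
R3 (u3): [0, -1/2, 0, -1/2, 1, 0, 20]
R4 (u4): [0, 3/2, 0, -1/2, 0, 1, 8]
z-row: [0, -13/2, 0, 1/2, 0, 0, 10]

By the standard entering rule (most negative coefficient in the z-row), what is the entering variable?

Negative z-row entries: x_2: -13/2.
The most negative is -13/2 in column x_2, so x_2 enters.

x_2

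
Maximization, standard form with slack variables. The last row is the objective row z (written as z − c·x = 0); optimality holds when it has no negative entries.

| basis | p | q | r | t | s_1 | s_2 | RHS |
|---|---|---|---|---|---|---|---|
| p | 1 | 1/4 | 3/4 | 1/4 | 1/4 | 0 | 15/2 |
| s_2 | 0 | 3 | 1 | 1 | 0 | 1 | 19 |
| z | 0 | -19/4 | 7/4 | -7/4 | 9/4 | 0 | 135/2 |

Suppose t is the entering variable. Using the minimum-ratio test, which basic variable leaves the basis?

Column t entries and ratios — p: (15/2)/(1/4) = 30; s_2: 19/1 = 19.
Smallest ratio is 19 in the row of s_2, so s_2 leaves.

s_2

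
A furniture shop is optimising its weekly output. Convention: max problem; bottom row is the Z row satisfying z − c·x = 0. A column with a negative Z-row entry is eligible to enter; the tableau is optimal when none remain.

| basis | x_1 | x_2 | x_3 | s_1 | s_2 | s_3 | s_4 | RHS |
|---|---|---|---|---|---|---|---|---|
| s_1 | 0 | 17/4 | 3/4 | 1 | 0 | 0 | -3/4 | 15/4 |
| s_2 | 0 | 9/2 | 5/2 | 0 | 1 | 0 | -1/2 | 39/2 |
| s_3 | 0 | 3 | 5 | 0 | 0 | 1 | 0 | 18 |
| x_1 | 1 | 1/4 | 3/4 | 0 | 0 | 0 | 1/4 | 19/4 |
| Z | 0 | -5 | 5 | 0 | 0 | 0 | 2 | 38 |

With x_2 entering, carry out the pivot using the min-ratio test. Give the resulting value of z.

Ratio test on column x_2 — row 1: (15/4)/(17/4) = 15/17; row 2: (39/2)/(9/2) = 13/3; row 3: 18/3 = 6; row 4: (19/4)/(1/4) = 19. Minimum is 15/17 at row 1 (s_1 leaves); pivot element 17/4.
Pivot on row 1; the Z-row RHS becomes 38 − (-5)·(15/17) = 721/17.

721/17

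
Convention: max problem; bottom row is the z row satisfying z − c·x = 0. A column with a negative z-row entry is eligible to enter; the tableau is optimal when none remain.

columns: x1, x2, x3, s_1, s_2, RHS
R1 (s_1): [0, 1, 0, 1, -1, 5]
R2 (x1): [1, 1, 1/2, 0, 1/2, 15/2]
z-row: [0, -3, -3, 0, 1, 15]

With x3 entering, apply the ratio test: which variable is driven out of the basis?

x1

Column x3 entries and ratios — s_1: 0 ≤ 0, skip; x1: (15/2)/(1/2) = 15.
Smallest ratio is 15 in the row of x1, so x1 leaves.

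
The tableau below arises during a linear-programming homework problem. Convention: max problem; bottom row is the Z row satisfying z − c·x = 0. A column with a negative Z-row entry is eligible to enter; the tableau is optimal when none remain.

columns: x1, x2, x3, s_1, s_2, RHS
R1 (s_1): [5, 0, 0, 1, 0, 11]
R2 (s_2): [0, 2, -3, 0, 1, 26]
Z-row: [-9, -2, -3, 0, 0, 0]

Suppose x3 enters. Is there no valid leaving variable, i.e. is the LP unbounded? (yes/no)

yes

Every constraint-row entry in column x3 is ≤ 0, so increasing x3 is unbounded.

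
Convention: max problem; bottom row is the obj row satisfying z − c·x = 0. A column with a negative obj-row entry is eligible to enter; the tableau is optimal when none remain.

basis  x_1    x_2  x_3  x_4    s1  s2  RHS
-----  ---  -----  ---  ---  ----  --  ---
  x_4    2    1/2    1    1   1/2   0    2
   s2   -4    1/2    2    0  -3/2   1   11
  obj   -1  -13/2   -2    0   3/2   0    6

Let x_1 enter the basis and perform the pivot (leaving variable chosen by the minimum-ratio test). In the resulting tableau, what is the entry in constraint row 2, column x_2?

3/2

Ratio test on column x_1 — row 1: 2/2 = 1; row 2: entry -4 ≤ 0. Minimum is 1 at row 1 (x_4 leaves); pivot element 2.
Divide row 1 by 2; eliminate column x_1 from the other rows.
Row 2 update in column x_2: 1/2 − (-4)·(1/4) = 3/2.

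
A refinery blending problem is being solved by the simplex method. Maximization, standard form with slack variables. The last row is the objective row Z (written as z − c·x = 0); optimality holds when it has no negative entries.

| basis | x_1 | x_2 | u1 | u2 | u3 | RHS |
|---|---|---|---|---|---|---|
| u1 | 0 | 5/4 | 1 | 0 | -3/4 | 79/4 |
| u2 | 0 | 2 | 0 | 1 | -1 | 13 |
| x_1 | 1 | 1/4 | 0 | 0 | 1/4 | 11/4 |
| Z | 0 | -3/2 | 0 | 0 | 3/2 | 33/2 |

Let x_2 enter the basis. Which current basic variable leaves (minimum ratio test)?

Column x_2 entries and ratios — u1: (79/4)/(5/4) = 79/5; u2: 13/2 = 13/2; x_1: (11/4)/(1/4) = 11.
Smallest ratio is 13/2 in the row of u2, so u2 leaves.

u2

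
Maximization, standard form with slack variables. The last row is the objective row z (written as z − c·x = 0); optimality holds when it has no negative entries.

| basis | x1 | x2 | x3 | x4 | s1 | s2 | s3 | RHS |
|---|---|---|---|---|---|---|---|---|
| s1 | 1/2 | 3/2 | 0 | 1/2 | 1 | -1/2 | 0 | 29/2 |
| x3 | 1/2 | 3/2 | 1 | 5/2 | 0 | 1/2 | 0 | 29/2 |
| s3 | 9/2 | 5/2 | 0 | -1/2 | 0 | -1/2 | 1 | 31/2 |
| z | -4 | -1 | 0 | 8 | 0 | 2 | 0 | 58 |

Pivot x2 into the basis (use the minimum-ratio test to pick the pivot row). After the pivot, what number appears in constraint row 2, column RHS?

26/5

Ratio test on column x2 — row 1: (29/2)/(3/2) = 29/3; row 2: (29/2)/(3/2) = 29/3; row 3: (31/2)/(5/2) = 31/5. Minimum is 31/5 at row 3 (s3 leaves); pivot element 5/2.
Divide row 3 by 5/2; eliminate column x2 from the other rows.
Row 2 update in column RHS: 29/2 − (3/2)·(31/5) = 26/5.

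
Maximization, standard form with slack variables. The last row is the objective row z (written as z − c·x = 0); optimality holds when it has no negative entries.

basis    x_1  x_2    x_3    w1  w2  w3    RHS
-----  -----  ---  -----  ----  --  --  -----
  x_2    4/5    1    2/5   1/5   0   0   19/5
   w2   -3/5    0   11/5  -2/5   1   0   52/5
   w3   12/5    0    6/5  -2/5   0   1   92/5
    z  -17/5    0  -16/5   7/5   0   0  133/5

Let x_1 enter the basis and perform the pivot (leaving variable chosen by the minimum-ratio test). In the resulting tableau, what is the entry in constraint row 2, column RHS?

53/4

Ratio test on column x_1 — row 1: (19/5)/(4/5) = 19/4; row 2: entry -3/5 ≤ 0; row 3: (92/5)/(12/5) = 23/3. Minimum is 19/4 at row 1 (x_2 leaves); pivot element 4/5.
Divide row 1 by 4/5; eliminate column x_1 from the other rows.
Row 2 update in column RHS: 52/5 − (-3/5)·(19/4) = 53/4.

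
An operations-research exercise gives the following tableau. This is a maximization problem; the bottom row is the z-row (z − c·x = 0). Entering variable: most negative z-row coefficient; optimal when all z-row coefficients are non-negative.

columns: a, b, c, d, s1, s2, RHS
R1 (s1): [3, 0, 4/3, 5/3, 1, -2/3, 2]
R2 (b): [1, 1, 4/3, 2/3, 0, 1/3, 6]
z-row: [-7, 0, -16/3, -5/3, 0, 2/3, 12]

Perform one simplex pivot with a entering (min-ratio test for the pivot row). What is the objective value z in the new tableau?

50/3

Ratio test on column a — row 1: 2/3 = 2/3; row 2: 6/1 = 6. Minimum is 2/3 at row 1 (s1 leaves); pivot element 3.
Pivot on row 1; the z-row RHS becomes 12 − (-7)·(2/3) = 50/3.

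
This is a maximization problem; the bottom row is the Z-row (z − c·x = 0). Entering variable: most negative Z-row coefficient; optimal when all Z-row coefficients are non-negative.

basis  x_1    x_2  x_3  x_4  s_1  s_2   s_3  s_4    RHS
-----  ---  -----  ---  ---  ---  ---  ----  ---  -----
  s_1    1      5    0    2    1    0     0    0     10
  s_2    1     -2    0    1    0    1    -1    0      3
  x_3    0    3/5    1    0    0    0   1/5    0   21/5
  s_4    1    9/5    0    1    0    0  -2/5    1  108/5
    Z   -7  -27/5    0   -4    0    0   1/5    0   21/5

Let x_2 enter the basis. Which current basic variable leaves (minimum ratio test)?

s_1

Column x_2 entries and ratios — s_1: 10/5 = 2; s_2: -2 ≤ 0, skip; x_3: (21/5)/(3/5) = 7; s_4: (108/5)/(9/5) = 12.
Smallest ratio is 2 in the row of s_1, so s_1 leaves.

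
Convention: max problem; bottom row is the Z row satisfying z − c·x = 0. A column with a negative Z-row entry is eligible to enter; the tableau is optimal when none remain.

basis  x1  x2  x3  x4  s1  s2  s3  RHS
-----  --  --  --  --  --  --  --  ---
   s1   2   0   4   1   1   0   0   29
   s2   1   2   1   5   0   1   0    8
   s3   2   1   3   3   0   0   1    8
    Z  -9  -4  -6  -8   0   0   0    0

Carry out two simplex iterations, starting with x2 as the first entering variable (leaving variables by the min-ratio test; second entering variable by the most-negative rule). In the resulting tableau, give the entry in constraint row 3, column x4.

1/3

Ratio test on column x2 — row 1: entry 0 ≤ 0; row 2: 8/2 = 4; row 3: 8/1 = 8. Minimum is 4 at row 2 (s2 leaves); pivot element 2.
Divide row 2 by 2; eliminate column x2 from the other rows.
Second iteration: most negative Z-row entry is -7 in column x1, so x1 enters.
Ratio test on column x1 — row 1: 29/2 = 29/2; row 2: 4/(1/2) = 8; row 3: 4/(3/2) = 8/3. Minimum is 8/3 at row 3 (s3 leaves); pivot element 3/2.
Divide row 3 by 3/2; eliminate column x1 from the other rows.
After both pivots, the entry at constraint row 3, column x4 is 1/3.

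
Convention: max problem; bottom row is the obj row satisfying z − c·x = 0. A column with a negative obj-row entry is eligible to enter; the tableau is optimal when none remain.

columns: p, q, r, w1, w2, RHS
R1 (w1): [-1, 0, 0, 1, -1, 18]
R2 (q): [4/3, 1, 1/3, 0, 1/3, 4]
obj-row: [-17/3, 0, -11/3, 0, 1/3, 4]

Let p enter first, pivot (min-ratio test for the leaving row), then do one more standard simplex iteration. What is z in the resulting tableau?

Ratio test on column p — row 1: entry -1 ≤ 0; row 2: 4/(4/3) = 3. Minimum is 3 at row 2 (q leaves); pivot element 4/3.
Pivot on row 2; the obj-row RHS becomes 4 − (-17/3)·3 = 21.
Next entering variable (most negative obj-row entry -9/4): r.
Ratio test on column r — row 1: 21/(1/4) = 84; row 2: 3/(1/4) = 12. Minimum is 12 at row 2 (p leaves); pivot element 1/4.
After the second pivot the obj-row RHS is 21 − (-9/4)·12 = 48.

48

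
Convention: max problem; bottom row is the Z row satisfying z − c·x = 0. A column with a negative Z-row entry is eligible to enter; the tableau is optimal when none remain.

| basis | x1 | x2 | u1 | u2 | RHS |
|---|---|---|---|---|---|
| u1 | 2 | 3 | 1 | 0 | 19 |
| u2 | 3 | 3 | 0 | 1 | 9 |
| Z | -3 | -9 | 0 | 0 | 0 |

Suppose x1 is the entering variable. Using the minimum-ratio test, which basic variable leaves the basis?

u2

Column x1 entries and ratios — u1: 19/2 = 19/2; u2: 9/3 = 3.
Smallest ratio is 3 in the row of u2, so u2 leaves.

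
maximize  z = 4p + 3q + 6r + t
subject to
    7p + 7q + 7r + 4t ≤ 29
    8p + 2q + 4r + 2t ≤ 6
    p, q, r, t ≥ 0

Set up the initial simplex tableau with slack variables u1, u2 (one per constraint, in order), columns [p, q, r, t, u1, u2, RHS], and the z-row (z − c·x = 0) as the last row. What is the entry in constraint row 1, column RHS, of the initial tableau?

29

The RHS of constraint 1 is b_1 = 29.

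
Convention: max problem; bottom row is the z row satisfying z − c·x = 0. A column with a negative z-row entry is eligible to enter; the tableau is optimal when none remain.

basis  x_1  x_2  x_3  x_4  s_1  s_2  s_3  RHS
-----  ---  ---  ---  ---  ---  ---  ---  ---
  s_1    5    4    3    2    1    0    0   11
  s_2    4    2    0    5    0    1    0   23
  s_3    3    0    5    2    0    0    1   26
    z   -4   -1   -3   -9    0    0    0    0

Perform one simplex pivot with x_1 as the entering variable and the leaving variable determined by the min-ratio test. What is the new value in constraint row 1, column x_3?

3/5

Ratio test on column x_1 — row 1: 11/5 = 11/5; row 2: 23/4 = 23/4; row 3: 26/3 = 26/3. Minimum is 11/5 at row 1 (s_1 leaves); pivot element 5.
Divide row 1 by 5; eliminate column x_1 from the other rows.
In the new row 1, the x_3 entry is the old entry divided by the pivot: 3/5 = 3/5.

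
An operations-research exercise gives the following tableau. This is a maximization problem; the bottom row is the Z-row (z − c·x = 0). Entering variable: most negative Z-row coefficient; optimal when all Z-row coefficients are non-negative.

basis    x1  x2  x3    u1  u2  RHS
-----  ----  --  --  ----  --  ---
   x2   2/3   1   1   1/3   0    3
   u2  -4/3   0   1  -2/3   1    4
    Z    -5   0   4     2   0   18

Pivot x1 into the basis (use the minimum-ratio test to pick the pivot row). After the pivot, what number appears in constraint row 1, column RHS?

9/2

Ratio test on column x1 — row 1: 3/(2/3) = 9/2; row 2: entry -4/3 ≤ 0. Minimum is 9/2 at row 1 (x2 leaves); pivot element 2/3.
Divide row 1 by 2/3; eliminate column x1 from the other rows.
In the new row 1, the RHS entry is the old entry divided by the pivot: 3/(2/3) = 9/2.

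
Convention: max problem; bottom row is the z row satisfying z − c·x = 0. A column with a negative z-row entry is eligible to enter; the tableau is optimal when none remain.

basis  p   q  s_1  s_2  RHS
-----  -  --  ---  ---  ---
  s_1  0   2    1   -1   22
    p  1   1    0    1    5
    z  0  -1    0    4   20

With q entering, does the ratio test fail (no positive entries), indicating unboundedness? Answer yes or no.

no

Column q has positive entries in row(s) 1, 2, so the ratio test bounds it — not unbounded.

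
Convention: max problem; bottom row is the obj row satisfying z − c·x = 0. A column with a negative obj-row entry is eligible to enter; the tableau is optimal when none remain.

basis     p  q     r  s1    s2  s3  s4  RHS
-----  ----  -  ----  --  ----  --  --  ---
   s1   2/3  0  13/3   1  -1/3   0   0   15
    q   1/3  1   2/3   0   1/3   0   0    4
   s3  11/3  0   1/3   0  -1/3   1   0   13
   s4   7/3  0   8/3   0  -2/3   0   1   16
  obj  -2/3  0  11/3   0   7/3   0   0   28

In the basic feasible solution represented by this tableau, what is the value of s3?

13

s3 is basic (row 3); its value is the RHS of that row, 13.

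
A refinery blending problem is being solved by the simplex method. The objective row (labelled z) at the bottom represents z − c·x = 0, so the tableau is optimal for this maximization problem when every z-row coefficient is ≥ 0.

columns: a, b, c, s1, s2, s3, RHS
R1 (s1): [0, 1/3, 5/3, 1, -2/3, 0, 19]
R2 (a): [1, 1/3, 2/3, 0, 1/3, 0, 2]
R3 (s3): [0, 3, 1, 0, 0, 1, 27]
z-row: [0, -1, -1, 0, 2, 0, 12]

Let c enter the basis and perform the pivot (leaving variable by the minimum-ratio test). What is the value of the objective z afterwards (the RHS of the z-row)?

Ratio test on column c — row 1: 19/(5/3) = 57/5; row 2: 2/(2/3) = 3; row 3: 27/1 = 27. Minimum is 3 at row 2 (a leaves); pivot element 2/3.
Pivot on row 2; the z-row RHS becomes 12 − (-1)·3 = 15.

15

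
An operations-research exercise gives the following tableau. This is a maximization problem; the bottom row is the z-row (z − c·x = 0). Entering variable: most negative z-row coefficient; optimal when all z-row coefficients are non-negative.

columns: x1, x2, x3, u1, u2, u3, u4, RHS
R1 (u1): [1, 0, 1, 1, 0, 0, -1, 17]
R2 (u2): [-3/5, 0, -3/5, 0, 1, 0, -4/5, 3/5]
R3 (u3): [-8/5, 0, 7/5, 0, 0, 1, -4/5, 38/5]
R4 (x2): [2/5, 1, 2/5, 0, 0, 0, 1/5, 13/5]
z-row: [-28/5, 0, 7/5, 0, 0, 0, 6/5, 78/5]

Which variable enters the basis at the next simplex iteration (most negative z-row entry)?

x1

Negative z-row entries: x1: -28/5.
The most negative is -28/5 in column x1, so x1 enters.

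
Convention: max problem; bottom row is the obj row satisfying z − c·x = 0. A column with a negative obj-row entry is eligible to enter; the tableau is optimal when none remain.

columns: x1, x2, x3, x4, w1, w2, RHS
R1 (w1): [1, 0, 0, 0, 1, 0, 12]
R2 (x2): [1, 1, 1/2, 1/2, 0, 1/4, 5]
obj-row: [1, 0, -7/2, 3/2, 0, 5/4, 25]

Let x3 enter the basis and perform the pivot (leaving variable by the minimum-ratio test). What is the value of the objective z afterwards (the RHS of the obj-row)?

Ratio test on column x3 — row 1: entry 0 ≤ 0; row 2: 5/(1/2) = 10. Minimum is 10 at row 2 (x2 leaves); pivot element 1/2.
Pivot on row 2; the obj-row RHS becomes 25 − (-7/2)·10 = 60.

60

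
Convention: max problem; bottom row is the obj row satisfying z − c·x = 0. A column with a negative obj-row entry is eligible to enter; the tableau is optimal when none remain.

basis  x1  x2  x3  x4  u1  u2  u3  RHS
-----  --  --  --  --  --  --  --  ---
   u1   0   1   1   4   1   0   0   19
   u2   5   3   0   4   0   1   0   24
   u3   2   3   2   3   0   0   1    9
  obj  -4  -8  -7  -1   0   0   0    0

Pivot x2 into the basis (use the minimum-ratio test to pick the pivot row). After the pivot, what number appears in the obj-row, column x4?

7

Ratio test on column x2 — row 1: 19/1 = 19; row 2: 24/3 = 8; row 3: 9/3 = 3. Minimum is 3 at row 3 (u3 leaves); pivot element 3.
Divide row 3 by 3; eliminate column x2 from the other rows.
obj-row update in column x4: -1 − (-8)·1 = 7.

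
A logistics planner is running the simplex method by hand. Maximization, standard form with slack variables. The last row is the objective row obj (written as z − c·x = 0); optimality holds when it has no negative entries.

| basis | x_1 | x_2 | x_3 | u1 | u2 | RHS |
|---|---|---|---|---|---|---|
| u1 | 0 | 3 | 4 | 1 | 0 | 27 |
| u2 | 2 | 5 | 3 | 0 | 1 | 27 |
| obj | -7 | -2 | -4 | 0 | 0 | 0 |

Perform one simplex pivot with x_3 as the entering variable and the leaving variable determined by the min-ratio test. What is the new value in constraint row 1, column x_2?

Ratio test on column x_3 — row 1: 27/4 = 27/4; row 2: 27/3 = 9. Minimum is 27/4 at row 1 (u1 leaves); pivot element 4.
Divide row 1 by 4; eliminate column x_3 from the other rows.
In the new row 1, the x_2 entry is the old entry divided by the pivot: 3/4 = 3/4.

3/4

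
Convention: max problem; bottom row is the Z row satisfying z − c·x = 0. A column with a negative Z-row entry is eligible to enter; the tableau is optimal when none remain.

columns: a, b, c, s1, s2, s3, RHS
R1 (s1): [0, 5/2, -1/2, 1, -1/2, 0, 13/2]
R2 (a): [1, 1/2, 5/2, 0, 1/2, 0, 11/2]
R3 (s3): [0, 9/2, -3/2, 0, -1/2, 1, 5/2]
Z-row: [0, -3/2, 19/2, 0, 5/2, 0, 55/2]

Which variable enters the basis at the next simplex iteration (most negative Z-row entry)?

b

Negative Z-row entries: b: -3/2.
The most negative is -3/2 in column b, so b enters.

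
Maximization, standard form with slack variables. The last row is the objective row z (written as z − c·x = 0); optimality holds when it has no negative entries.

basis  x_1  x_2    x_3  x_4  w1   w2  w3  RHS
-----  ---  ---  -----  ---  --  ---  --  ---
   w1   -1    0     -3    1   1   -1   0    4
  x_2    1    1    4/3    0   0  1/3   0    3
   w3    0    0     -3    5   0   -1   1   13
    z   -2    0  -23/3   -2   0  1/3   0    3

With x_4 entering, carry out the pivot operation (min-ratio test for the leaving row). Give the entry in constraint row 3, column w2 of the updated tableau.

-1/5

Ratio test on column x_4 — row 1: 4/1 = 4; row 2: entry 0 ≤ 0; row 3: 13/5 = 13/5. Minimum is 13/5 at row 3 (w3 leaves); pivot element 5.
Divide row 3 by 5; eliminate column x_4 from the other rows.
In the new row 3, the w2 entry is the old entry divided by the pivot: (-1)/5 = -1/5.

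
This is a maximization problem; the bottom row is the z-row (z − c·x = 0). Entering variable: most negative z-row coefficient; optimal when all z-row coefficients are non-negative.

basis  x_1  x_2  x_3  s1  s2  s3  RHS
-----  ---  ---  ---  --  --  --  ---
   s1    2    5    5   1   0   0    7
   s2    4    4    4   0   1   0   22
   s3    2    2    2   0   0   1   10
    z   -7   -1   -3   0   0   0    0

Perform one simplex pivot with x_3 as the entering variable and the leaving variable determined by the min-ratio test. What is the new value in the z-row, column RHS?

21/5

Ratio test on column x_3 — row 1: 7/5 = 7/5; row 2: 22/4 = 11/2; row 3: 10/2 = 5. Minimum is 7/5 at row 1 (s1 leaves); pivot element 5.
Divide row 1 by 5; eliminate column x_3 from the other rows.
z-row update in column RHS: 0 − (-3)·(7/5) = 21/5.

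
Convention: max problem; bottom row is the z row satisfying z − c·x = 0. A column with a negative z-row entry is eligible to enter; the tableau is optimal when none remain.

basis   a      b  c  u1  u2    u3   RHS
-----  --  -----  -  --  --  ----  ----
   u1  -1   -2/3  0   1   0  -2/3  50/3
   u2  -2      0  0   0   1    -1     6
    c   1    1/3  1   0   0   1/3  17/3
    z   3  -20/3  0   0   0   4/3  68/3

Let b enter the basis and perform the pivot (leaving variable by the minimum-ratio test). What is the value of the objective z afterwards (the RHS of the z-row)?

Ratio test on column b — row 1: entry -2/3 ≤ 0; row 2: entry 0 ≤ 0; row 3: (17/3)/(1/3) = 17. Minimum is 17 at row 3 (c leaves); pivot element 1/3.
Pivot on row 3; the z-row RHS becomes 68/3 − (-20/3)·17 = 136.

136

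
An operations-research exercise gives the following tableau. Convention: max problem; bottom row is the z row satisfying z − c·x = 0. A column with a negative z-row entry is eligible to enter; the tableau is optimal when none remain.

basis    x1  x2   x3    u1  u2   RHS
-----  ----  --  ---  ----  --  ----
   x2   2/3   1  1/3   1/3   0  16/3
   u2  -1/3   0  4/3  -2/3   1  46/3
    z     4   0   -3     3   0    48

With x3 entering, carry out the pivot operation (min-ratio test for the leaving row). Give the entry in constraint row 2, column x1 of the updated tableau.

-1/4

Ratio test on column x3 — row 1: (16/3)/(1/3) = 16; row 2: (46/3)/(4/3) = 23/2. Minimum is 23/2 at row 2 (u2 leaves); pivot element 4/3.
Divide row 2 by 4/3; eliminate column x3 from the other rows.
In the new row 2, the x1 entry is the old entry divided by the pivot: (-1/3)/(4/3) = -1/4.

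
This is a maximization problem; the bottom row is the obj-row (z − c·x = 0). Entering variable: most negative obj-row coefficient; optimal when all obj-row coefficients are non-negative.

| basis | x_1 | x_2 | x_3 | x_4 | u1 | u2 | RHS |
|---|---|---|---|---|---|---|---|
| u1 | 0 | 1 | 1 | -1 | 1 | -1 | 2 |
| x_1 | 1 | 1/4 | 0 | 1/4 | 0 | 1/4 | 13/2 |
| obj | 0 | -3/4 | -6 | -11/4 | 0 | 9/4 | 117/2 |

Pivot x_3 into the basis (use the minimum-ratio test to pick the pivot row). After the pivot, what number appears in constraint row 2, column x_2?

1/4

Ratio test on column x_3 — row 1: 2/1 = 2; row 2: entry 0 ≤ 0. Minimum is 2 at row 1 (u1 leaves); pivot element 1.
Divide row 1 by 1; eliminate column x_3 from the other rows.
Row 2 update in column x_2: 1/4 − 0·1 = 1/4.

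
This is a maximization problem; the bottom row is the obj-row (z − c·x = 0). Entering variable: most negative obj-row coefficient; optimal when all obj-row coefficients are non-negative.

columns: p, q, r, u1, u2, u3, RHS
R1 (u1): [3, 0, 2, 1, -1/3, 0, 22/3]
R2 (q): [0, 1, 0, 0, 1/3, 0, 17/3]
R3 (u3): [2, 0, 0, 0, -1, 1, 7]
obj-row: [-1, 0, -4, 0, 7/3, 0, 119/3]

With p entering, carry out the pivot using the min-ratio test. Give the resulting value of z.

379/9

Ratio test on column p — row 1: (22/3)/3 = 22/9; row 2: entry 0 ≤ 0; row 3: 7/2 = 7/2. Minimum is 22/9 at row 1 (u1 leaves); pivot element 3.
Pivot on row 1; the obj-row RHS becomes 119/3 − (-1)·(22/9) = 379/9.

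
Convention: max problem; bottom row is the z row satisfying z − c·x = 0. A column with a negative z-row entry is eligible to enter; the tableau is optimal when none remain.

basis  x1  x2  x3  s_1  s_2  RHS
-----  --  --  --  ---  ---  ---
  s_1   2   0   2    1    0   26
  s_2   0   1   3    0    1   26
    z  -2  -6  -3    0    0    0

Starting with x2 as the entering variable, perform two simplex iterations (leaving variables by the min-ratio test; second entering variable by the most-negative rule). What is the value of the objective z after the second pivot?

182

Ratio test on column x2 — row 1: entry 0 ≤ 0; row 2: 26/1 = 26. Minimum is 26 at row 2 (s_2 leaves); pivot element 1.
Pivot on row 2; the z-row RHS becomes 0 − (-6)·26 = 156.
Next entering variable (most negative z-row entry -2): x1.
Ratio test on column x1 — row 1: 26/2 = 13; row 2: entry 0 ≤ 0. Minimum is 13 at row 1 (s_1 leaves); pivot element 2.
After the second pivot the z-row RHS is 156 − (-2)·13 = 182.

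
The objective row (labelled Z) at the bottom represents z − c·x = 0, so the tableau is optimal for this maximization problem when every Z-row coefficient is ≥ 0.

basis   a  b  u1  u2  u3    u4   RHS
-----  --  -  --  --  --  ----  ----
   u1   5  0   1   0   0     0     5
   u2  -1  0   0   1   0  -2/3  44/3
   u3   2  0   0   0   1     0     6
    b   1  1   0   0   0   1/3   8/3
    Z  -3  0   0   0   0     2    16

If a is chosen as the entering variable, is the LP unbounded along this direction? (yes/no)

Column a has positive entries in row(s) 1, 3, 4, so the ratio test bounds it — not unbounded.

no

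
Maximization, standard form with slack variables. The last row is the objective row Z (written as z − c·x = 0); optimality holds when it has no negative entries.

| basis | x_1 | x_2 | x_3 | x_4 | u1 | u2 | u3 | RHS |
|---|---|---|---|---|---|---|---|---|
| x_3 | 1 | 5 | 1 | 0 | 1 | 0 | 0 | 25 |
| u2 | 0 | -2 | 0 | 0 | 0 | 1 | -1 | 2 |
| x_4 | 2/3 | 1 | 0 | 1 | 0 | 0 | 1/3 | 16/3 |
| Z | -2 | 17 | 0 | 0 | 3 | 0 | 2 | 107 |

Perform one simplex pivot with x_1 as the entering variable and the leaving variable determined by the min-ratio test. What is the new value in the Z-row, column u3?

3

Ratio test on column x_1 — row 1: 25/1 = 25; row 2: entry 0 ≤ 0; row 3: (16/3)/(2/3) = 8. Minimum is 8 at row 3 (x_4 leaves); pivot element 2/3.
Divide row 3 by 2/3; eliminate column x_1 from the other rows.
Z-row update in column u3: 2 − (-2)·(1/2) = 3.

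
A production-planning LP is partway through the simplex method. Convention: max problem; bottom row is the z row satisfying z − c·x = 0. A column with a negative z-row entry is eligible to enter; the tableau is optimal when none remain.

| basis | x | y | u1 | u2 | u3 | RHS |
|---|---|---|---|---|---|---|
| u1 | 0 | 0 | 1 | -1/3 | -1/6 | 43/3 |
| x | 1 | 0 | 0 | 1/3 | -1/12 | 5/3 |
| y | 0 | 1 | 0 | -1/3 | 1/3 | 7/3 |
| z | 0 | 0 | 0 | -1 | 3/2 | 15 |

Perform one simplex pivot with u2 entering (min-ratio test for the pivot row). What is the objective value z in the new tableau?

Ratio test on column u2 — row 1: entry -1/3 ≤ 0; row 2: (5/3)/(1/3) = 5; row 3: entry -1/3 ≤ 0. Minimum is 5 at row 2 (x leaves); pivot element 1/3.
Pivot on row 2; the z-row RHS becomes 15 − (-1)·5 = 20.

20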